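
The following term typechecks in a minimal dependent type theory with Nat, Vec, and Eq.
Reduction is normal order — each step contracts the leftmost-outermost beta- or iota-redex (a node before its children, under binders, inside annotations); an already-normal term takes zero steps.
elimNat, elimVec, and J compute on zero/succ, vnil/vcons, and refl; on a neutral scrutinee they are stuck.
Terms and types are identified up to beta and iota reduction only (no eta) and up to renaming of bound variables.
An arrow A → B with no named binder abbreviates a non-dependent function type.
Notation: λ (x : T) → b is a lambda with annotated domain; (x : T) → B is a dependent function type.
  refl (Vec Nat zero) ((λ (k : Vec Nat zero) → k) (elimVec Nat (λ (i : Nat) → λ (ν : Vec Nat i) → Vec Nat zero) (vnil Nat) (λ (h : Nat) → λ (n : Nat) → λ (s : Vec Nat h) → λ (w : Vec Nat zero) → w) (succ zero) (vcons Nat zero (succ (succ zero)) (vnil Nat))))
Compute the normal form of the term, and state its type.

normal form:
  refl (Vec Nat zero) (vnil Nat)
type:
  Eq (Vec Nat zero) (vnil Nat) (vnil Nat)


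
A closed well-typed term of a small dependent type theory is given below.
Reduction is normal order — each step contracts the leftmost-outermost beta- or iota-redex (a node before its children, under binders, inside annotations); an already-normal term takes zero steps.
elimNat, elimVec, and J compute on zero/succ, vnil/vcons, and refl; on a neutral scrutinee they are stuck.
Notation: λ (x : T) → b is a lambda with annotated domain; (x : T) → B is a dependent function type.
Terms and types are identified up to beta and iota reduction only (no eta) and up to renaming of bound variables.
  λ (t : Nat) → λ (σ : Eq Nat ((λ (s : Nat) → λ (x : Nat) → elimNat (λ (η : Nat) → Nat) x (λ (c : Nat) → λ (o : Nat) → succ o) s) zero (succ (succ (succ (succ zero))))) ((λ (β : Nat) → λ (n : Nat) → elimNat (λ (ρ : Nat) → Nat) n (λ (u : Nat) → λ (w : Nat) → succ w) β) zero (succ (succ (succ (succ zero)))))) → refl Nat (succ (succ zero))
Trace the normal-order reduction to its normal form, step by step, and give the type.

reduction (normal order):
  λ (t : Nat) → λ (σ : Eq Nat ((λ (s : Nat) → λ (x : Nat) → elimNat (λ (η : Nat) → Nat) x (λ (c : Nat) → λ (o : Nat) → succ o) s) zero (succ (succ (succ (succ zero))))) ((λ (β : Nat) → λ (n : Nat) → elimNat (λ (ρ : Nat) → Nat) n (λ (u : Nat) → λ (w : Nat) → succ w) β) zero (succ (succ (succ (succ zero)))))) → refl Nat (succ (succ zero))
  ~> λ (t : Nat) → λ (σ : Eq Nat ((λ (s : Nat) → elimNat (λ (x : Nat) → Nat) s (λ (η : Nat) → λ (c : Nat) → succ c) zero) (succ (succ (succ (succ zero))))) ((λ (o : Nat) → λ (β : Nat) → elimNat (λ (n : Nat) → Nat) β (λ (ρ : Nat) → λ (u : Nat) → succ u) o) zero (succ (succ (succ (succ zero)))))) → refl Nat (succ (succ zero))
  ~> λ (t : Nat) → λ (σ : Eq Nat (elimNat (λ (s : Nat) → Nat) (succ (succ (succ (succ zero)))) (λ (x : Nat) → λ (η : Nat) → succ η) zero) ((λ (c : Nat) → λ (o : Nat) → elimNat (λ (β : Nat) → Nat) o (λ (n : Nat) → λ (ρ : Nat) → succ ρ) c) zero (succ (succ (succ (succ zero)))))) → refl Nat (succ (succ zero))
  ~> λ (t : Nat) → λ (σ : Eq Nat (succ (succ (succ (succ zero)))) ((λ (s : Nat) → λ (x : Nat) → elimNat (λ (η : Nat) → Nat) x (λ (c : Nat) → λ (o : Nat) → succ o) s) zero (succ (succ (succ (succ zero)))))) → refl Nat (succ (succ zero))
  ~> λ (t : Nat) → λ (σ : Eq Nat (succ (succ (succ (succ zero)))) ((λ (s : Nat) → elimNat (λ (x : Nat) → Nat) s (λ (η : Nat) → λ (c : Nat) → succ c) zero) (succ (succ (succ (succ zero)))))) → refl Nat (succ (succ zero))
  ~> λ (t : Nat) → λ (σ : Eq Nat (succ (succ (succ (succ zero)))) (elimNat (λ (s : Nat) → Nat) (succ (succ (succ (succ zero)))) (λ (x : Nat) → λ (η : Nat) → succ η) zero)) → refl Nat (succ (succ zero))
  ~> λ (t : Nat) → λ (σ : Eq Nat (succ (succ (succ (succ zero)))) (succ (succ (succ (succ zero))))) → refl Nat (succ (succ zero))
the term's type:
  (t : Nat) → (σ : Eq Nat (succ (succ (succ (succ zero)))) (succ (succ (succ (succ zero))))) → Eq Nat (succ (succ zero)) (succ (succ zero))


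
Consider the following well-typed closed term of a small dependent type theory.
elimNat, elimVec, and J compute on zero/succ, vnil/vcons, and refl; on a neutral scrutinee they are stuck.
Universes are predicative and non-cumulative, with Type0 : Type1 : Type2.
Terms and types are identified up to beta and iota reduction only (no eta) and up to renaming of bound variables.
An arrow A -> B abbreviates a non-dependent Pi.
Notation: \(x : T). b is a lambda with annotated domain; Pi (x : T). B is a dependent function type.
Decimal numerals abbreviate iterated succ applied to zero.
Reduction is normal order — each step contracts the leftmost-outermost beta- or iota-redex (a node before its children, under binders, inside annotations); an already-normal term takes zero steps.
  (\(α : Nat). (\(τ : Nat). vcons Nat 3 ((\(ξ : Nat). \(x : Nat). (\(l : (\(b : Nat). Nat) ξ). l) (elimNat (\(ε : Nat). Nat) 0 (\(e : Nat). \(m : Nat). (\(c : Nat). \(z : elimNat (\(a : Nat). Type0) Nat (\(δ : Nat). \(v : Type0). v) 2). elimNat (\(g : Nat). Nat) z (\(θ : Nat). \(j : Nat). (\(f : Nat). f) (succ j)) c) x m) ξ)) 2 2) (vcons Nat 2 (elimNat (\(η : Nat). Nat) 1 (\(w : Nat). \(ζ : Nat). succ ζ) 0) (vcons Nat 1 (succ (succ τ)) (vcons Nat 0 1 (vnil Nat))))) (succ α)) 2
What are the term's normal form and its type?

normal form:
  vcons Nat 3 4 (vcons Nat 2 1 (vcons Nat 1 5 (vcons Nat 0 1 (vnil Nat))))
type:
  Vec Nat 4
observation: reduction starts at a beta-redex, and 35 normal-order steps reach the normal form.


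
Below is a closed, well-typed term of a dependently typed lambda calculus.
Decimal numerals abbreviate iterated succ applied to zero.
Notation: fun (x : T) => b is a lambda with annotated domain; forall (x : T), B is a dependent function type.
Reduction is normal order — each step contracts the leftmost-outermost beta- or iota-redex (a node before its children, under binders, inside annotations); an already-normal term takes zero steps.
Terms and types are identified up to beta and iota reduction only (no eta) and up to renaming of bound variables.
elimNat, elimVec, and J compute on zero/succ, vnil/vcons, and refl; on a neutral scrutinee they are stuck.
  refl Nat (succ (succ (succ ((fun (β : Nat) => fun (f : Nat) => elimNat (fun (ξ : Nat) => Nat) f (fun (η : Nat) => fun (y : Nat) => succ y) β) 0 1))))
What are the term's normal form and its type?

resulting normal form:
  refl Nat 4
type:
  Eq Nat 4 4
observation: normalization takes exactly 3 steps under the normal-order strategy.


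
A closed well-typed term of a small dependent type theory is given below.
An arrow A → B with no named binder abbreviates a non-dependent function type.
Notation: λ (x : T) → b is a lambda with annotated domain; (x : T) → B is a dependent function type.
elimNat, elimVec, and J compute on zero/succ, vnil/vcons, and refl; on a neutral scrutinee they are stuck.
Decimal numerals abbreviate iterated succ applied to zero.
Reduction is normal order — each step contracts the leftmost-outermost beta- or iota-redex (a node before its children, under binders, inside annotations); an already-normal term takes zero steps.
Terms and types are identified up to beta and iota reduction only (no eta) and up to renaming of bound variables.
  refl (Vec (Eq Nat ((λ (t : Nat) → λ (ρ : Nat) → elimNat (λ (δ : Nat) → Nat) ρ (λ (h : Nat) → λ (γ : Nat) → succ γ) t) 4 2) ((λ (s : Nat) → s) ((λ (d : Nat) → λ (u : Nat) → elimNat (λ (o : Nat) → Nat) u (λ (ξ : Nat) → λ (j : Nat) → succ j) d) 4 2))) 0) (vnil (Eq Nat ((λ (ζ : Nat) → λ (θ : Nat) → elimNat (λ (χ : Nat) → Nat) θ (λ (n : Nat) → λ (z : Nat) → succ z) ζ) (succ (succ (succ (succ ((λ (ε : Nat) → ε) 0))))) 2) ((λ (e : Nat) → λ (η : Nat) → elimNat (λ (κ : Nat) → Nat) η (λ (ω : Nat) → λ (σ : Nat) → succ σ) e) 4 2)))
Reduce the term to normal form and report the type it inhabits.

reduced normal form:
  refl (Vec (Eq Nat 6 6) 0) (vnil (Eq Nat 6 6))
the term's type:
  Eq (Vec (Eq Nat 6 6) 0) (vnil (Eq Nat 6 6)) (vnil (Eq Nat 6 6))
observation: the first redex contracted is a beta-redex; the normal form is reached in 62 normal-order steps.


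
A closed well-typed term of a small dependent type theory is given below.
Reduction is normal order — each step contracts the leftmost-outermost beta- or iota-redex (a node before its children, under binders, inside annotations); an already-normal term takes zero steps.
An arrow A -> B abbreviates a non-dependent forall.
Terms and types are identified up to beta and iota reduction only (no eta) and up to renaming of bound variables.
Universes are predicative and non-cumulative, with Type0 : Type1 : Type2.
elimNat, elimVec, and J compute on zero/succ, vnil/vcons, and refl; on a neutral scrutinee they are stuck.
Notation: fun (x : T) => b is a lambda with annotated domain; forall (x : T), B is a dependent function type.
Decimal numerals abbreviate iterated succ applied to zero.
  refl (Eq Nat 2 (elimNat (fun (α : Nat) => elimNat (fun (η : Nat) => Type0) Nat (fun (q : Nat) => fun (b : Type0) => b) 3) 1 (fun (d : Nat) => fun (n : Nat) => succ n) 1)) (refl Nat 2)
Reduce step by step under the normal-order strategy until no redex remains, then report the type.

normal-order reduction sequence:
  refl (Eq Nat 2 (elimNat (fun (α : Nat) => elimNat (fun (η : Nat) => Type0) Nat (fun (q : Nat) => fun (b : Type0) => b) 3) 1 (fun (d : Nat) => fun (n : Nat) => succ n) 1)) (refl Nat 2)
  ~> refl (Eq Nat 2 ((fun (α : Nat) => fun (η : Nat) => succ η) 0 (elimNat (fun (q : Nat) => elimNat (fun (b : Nat) => Type0) Nat (fun (d : Nat) => fun (n : Type0) => n) 3) 1 (fun (θ : Nat) => fun (k : Nat) => succ k) 0))) (refl Nat 2)
  ~> refl (Eq Nat 2 ((fun (α : Nat) => succ α) (elimNat (fun (η : Nat) => elimNat (fun (q : Nat) => Type0) Nat (fun (b : Nat) => fun (d : Type0) => d) 3) 1 (fun (n : Nat) => fun (θ : Nat) => succ θ) 0))) (refl Nat 2)
  ~> refl (Eq Nat 2 (succ (elimNat (fun (α : Nat) => elimNat (fun (η : Nat) => Type0) Nat (fun (q : Nat) => fun (b : Type0) => b) 3) 1 (fun (d : Nat) => fun (n : Nat) => succ n) 0))) (refl Nat 2)
  ~> refl (Eq Nat 2 2) (refl Nat 2)
type:
  Eq (Eq Nat 2 2) (refl Nat 2) (refl Nat 2)


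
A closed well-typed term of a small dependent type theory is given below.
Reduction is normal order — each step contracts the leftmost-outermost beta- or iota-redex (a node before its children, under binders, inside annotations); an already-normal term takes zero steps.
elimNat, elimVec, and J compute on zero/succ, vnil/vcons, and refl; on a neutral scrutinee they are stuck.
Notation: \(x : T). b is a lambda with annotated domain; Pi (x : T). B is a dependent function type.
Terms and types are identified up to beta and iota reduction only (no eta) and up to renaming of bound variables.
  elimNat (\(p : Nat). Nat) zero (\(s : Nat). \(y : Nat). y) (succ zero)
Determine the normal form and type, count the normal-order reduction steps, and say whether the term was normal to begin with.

normal form:
  zero
the term's type:
  Nat
reduction steps (normal order): 4
already normal: no
first contracted redex: an elimNat iota-redex


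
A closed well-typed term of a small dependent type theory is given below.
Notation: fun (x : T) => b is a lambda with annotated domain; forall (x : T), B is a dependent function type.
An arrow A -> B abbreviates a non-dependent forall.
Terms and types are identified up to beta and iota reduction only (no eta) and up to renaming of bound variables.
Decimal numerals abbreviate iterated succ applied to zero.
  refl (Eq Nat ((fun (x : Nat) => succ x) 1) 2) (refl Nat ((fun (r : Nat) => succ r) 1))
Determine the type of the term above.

inferred type:
  Eq (Eq Nat 2 2) (refl Nat 2) (refl Nat 2)


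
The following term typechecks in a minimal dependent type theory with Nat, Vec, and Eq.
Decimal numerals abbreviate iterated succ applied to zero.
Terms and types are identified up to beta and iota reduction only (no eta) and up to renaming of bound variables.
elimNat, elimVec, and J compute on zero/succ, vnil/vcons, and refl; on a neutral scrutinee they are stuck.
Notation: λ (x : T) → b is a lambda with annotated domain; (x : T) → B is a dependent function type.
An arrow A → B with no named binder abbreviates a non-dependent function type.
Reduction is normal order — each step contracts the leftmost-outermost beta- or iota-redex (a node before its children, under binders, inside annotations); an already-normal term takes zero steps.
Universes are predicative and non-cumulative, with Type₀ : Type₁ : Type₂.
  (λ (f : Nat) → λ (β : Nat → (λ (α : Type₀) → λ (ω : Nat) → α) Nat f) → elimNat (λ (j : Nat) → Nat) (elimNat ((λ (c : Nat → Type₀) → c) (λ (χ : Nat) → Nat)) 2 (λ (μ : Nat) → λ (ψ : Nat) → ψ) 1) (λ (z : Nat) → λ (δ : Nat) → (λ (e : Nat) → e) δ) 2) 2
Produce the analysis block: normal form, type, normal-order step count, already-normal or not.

normal form:
  λ (f : Nat → Nat) → 2
type:
  (Nat → Nat) → Nat
steps to reach normal form (normal order): 16
already normal: no
first contracted redex: a beta-redex


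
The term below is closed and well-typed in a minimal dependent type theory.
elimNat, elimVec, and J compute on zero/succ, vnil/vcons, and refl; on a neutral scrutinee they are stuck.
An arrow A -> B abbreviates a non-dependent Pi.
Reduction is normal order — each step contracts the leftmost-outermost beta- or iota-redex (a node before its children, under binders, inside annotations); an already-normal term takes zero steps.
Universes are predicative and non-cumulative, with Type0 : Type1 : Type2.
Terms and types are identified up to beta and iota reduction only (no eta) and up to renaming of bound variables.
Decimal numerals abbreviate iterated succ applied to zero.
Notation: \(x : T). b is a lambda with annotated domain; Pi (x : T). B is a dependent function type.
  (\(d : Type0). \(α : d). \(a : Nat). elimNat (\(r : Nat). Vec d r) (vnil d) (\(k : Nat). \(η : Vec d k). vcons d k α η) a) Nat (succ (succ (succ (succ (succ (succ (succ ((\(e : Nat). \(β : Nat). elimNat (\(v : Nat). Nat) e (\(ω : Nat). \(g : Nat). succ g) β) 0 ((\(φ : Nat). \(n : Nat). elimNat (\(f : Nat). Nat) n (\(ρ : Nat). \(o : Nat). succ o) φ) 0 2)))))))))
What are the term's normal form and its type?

normal form:
  \(d : Nat). elimNat (\(α : Nat). Vec Nat α) (vnil Nat) (\(a : Nat). \(r : Vec Nat a). vcons Nat a 9 r) d
inferred type:
  Pi (d : Nat). Vec Nat d


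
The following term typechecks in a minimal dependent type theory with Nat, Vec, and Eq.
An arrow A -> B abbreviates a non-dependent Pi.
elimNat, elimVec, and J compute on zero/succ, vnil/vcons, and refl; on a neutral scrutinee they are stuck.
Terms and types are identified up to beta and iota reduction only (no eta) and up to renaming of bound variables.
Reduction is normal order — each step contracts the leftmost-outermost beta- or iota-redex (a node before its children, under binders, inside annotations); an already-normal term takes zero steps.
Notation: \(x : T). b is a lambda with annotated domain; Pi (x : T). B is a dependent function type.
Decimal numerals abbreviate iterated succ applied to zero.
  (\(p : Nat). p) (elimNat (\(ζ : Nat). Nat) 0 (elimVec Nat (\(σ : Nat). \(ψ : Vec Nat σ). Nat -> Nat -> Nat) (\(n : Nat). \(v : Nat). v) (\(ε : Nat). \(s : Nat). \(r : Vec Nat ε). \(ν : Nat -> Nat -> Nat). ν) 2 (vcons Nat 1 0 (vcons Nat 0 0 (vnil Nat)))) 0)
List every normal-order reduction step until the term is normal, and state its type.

normal-order reduction sequence:
  (\(p : Nat). p) (elimNat (\(ζ : Nat). Nat) 0 (elimVec Nat (\(σ : Nat). \(ψ : Vec Nat σ). Nat -> Nat -> Nat) (\(n : Nat). \(v : Nat). v) (\(ε : Nat). \(s : Nat). \(r : Vec Nat ε). \(ν : Nat -> Nat -> Nat). ν) 2 (vcons Nat 1 0 (vcons Nat 0 0 (vnil Nat)))) 0)
  ~> elimNat (\(p : Nat). Nat) 0 (elimVec Nat (\(ζ : Nat). \(σ : Vec Nat ζ). Nat -> Nat -> Nat) (\(ψ : Nat). \(n : Nat). n) (\(v : Nat). \(ε : Nat). \(s : Vec Nat v). \(r : Nat -> Nat -> Nat). r) 2 (vcons Nat 1 0 (vcons Nat 0 0 (vnil Nat)))) 0
  ~> 0
type:
  Nat


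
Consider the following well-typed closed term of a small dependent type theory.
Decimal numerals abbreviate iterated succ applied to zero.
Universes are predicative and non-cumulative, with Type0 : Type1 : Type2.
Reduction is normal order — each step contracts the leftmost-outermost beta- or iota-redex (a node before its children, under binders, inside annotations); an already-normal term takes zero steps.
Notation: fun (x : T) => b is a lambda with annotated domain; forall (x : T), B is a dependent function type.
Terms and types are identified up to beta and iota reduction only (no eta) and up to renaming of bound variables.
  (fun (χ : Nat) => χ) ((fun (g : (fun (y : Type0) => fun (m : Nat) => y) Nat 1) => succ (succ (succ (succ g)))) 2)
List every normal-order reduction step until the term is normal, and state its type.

normal-order reduction:
  (fun (χ : Nat) => χ) ((fun (g : (fun (y : Type0) => fun (m : Nat) => y) Nat 1) => succ (succ (succ (succ g)))) 2)
  ~> (fun (χ : (fun (g : Type0) => fun (y : Nat) => g) Nat 1) => succ (succ (succ (succ χ)))) 2
  ~> 6
type:
  Nat


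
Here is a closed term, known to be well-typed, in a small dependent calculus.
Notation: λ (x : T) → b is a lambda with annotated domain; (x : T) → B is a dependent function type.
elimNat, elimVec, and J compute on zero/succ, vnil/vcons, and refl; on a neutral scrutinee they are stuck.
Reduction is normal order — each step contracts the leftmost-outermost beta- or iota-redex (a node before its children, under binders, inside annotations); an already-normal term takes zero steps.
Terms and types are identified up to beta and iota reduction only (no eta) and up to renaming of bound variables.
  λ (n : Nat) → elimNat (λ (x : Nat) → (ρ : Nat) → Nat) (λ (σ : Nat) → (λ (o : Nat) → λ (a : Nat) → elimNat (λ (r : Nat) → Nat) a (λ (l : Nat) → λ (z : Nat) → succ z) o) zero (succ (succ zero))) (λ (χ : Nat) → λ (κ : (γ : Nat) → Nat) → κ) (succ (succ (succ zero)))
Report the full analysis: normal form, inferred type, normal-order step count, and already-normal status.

normal form:
  λ (n : Nat) → λ (x : Nat) → succ (succ zero)
the term's type:
  (n : Nat) → (x : Nat) → Nat
reduction steps (normal order): 13
term was already normal: no
first contracted redex: an elimNat iota-redex


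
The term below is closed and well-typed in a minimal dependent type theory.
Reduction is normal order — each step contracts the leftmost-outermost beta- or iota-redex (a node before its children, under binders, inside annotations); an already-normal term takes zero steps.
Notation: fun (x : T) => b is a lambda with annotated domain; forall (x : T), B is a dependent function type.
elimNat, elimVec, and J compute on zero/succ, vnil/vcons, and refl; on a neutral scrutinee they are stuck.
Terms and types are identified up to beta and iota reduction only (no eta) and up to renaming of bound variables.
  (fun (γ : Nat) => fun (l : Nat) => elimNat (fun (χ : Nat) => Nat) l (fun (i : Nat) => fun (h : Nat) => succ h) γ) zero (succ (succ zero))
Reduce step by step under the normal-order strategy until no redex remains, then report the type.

normal-order reduction sequence:
  (fun (γ : Nat) => fun (l : Nat) => elimNat (fun (χ : Nat) => Nat) l (fun (i : Nat) => fun (h : Nat) => succ h) γ) zero (succ (succ zero))
  ~> (fun (γ : Nat) => elimNat (fun (l : Nat) => Nat) γ (fun (χ : Nat) => fun (i : Nat) => succ i) zero) (succ (succ zero))
  ~> elimNat (fun (γ : Nat) => Nat) (succ (succ zero)) (fun (l : Nat) => fun (χ : Nat) => succ χ) zero
  ~> succ (succ zero)
type:
  Nat


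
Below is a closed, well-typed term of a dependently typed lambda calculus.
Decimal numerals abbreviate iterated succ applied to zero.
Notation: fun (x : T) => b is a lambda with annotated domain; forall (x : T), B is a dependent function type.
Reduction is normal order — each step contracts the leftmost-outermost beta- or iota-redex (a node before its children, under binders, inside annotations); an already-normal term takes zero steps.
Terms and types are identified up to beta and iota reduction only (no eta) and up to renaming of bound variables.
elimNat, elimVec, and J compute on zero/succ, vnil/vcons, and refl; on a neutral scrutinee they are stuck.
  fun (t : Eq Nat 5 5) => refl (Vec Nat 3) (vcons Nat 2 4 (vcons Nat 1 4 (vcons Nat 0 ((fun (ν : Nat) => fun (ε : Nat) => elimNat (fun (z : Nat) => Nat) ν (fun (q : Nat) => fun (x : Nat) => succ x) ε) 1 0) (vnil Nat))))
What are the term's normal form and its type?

normal form:
  fun (t : Eq Nat 5 5) => refl (Vec Nat 3) (vcons Nat 2 4 (vcons Nat 1 4 (vcons Nat 0 1 (vnil Nat))))
type:
  forall (t : Eq Nat 5 5), Eq (Vec Nat 3) (vcons Nat 2 4 (vcons Nat 1 4 (vcons Nat 0 1 (vnil Nat)))) (vcons Nat 2 4 (vcons Nat 1 4 (vcons Nat 0 1 (vnil Nat))))
observation: the leftmost-outermost redex is a beta-redex, and normalization takes 3 steps.


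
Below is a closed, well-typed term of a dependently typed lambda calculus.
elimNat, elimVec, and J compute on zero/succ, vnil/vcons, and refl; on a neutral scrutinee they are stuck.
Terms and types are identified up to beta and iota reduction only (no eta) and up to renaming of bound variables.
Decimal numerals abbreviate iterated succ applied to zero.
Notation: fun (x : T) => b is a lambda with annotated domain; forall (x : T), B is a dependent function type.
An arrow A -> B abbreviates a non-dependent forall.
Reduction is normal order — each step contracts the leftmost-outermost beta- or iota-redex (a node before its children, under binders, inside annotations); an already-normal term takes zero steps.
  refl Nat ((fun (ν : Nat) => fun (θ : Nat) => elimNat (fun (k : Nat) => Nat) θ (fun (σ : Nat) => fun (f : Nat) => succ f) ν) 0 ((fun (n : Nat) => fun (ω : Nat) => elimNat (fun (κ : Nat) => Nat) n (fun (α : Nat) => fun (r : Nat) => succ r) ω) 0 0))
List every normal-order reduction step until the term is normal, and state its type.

normal-order reduction:
  refl Nat ((fun (ν : Nat) => fun (θ : Nat) => elimNat (fun (k : Nat) => Nat) θ (fun (σ : Nat) => fun (f : Nat) => succ f) ν) 0 ((fun (n : Nat) => fun (ω : Nat) => elimNat (fun (κ : Nat) => Nat) n (fun (α : Nat) => fun (r : Nat) => succ r) ω) 0 0))
  ~> refl Nat ((fun (ν : Nat) => elimNat (fun (θ : Nat) => Nat) ν (fun (k : Nat) => fun (σ : Nat) => succ σ) 0) ((fun (f : Nat) => fun (n : Nat) => elimNat (fun (ω : Nat) => Nat) f (fun (κ : Nat) => fun (α : Nat) => succ α) n) 0 0))
  ~> refl Nat (elimNat (fun (ν : Nat) => Nat) ((fun (θ : Nat) => fun (k : Nat) => elimNat (fun (σ : Nat) => Nat) θ (fun (f : Nat) => fun (n : Nat) => succ n) k) 0 0) (fun (ω : Nat) => fun (κ : Nat) => succ κ) 0)
  ~> refl Nat ((fun (ν : Nat) => fun (θ : Nat) => elimNat (fun (k : Nat) => Nat) ν (fun (σ : Nat) => fun (f : Nat) => succ f) θ) 0 0)
  ~> refl Nat ((fun (ν : Nat) => elimNat (fun (θ : Nat) => Nat) 0 (fun (k : Nat) => fun (σ : Nat) => succ σ) ν) 0)
  ~> refl Nat (elimNat (fun (ν : Nat) => Nat) 0 (fun (θ : Nat) => fun (k : Nat) => succ k) 0)
  ~> refl Nat 0
the term's type:
  Eq Nat 0 0


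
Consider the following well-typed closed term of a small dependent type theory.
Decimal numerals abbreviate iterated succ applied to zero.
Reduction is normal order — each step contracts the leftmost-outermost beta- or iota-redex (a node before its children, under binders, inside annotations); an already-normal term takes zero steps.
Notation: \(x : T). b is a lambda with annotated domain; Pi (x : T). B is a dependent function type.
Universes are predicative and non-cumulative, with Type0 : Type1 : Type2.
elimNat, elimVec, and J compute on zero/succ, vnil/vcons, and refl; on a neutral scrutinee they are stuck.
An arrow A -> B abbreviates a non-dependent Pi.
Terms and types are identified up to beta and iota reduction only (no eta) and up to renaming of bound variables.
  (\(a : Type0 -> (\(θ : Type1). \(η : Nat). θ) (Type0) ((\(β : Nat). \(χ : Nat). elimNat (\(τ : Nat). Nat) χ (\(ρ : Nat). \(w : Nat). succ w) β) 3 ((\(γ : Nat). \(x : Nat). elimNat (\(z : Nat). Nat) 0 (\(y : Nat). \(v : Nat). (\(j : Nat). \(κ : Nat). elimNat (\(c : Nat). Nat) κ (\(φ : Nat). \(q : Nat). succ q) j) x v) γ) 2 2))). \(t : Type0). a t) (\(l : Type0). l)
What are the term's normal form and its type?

normal form:
  \(a : Type0). a
inferred type:
  Type0 -> Type0
observation: contracting a beta-redex first, the term normalizes in 2 steps.


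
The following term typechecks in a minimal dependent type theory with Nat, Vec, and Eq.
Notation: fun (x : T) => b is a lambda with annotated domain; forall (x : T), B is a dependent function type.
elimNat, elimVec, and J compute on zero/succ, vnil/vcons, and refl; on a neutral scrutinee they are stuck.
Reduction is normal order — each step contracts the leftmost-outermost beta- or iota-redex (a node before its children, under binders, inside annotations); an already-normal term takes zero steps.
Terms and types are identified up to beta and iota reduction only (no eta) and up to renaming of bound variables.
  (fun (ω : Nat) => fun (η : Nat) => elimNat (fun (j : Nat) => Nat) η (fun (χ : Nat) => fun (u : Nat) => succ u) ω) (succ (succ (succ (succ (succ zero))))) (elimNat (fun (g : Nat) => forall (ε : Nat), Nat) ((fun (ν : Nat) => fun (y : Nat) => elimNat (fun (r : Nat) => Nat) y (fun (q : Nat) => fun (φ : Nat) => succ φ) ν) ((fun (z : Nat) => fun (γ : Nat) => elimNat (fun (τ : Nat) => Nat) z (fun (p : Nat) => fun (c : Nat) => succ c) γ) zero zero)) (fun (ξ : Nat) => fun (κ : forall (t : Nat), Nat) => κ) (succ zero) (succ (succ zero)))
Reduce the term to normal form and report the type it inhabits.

normal form:
  succ (succ (succ (succ (succ (succ (succ zero))))))
type:
  Nat


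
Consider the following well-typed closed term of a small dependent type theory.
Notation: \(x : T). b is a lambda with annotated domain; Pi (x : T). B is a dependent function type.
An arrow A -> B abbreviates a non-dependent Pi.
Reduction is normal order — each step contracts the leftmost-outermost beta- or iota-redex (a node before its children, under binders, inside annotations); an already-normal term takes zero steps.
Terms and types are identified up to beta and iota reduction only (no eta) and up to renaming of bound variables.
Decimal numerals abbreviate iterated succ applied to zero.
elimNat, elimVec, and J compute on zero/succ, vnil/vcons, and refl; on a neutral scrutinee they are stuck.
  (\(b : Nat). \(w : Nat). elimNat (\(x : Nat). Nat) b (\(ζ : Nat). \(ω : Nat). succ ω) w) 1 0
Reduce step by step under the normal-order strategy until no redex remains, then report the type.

normal-order reduction sequence:
  (\(b : Nat). \(w : Nat). elimNat (\(x : Nat). Nat) b (\(ζ : Nat). \(ω : Nat). succ ω) w) 1 0
  ~> (\(b : Nat). elimNat (\(w : Nat). Nat) 1 (\(x : Nat). \(ζ : Nat). succ ζ) b) 0
  ~> elimNat (\(b : Nat). Nat) 1 (\(w : Nat). \(x : Nat). succ x) 0
  ~> 1
inferred type:
  Nat


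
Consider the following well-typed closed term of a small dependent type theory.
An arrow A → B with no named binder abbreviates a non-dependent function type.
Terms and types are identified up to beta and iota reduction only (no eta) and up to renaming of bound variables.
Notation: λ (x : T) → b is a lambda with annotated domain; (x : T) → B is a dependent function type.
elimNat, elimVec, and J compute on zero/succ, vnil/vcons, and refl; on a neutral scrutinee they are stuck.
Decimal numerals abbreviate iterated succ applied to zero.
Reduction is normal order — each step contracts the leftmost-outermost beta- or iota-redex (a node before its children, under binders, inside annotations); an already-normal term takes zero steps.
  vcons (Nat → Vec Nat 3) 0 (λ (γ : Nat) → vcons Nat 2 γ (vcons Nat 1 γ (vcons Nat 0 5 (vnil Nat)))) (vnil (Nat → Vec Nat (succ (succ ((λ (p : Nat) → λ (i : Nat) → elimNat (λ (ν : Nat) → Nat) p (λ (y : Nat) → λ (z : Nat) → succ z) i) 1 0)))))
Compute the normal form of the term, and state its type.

normal form:
  vcons (Nat → Vec Nat 3) 0 (λ (γ : Nat) → vcons Nat 2 γ (vcons Nat 1 γ (vcons Nat 0 5 (vnil Nat)))) (vnil (Nat → Vec Nat 3))
inferred type:
  Vec (Nat → Vec Nat 3) 1


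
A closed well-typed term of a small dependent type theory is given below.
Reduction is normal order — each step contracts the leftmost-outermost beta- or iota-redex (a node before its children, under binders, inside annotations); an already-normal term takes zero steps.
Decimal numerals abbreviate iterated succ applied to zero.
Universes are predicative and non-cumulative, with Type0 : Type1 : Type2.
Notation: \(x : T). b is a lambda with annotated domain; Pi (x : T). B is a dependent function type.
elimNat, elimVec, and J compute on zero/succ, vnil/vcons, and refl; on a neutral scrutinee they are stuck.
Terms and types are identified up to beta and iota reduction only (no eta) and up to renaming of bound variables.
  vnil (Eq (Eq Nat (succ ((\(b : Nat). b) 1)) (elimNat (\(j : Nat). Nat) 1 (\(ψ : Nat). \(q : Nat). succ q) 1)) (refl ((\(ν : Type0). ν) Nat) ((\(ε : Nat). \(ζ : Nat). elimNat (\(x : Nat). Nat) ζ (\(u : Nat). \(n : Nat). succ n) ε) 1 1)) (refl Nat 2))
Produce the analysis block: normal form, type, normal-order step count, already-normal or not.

reduced normal form:
  vnil (Eq (Eq Nat 2 2) (refl Nat 2) (refl Nat 2))
type:
  Vec (Eq (Eq Nat 2 2) (refl Nat 2) (refl Nat 2)) 0
reduction steps (normal order): 12
already normal: no
first redex: a beta-redex


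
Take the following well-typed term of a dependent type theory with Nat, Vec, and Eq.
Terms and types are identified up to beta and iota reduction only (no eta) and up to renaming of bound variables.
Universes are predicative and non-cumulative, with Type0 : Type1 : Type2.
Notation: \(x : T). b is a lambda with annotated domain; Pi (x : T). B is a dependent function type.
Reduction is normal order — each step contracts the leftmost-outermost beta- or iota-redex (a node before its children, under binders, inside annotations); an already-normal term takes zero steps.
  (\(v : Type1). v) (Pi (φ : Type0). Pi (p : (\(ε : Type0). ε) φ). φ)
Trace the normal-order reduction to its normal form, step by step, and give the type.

normal-order reduction:
  (\(v : Type1). v) (Pi (φ : Type0). Pi (p : (\(ε : Type0). ε) φ). φ)
  ~> Pi (v : Type0). Pi (φ : (\(p : Type0). p) v). v
  ~> Pi (v : Type0). Pi (φ : v). v
type:
  Type1


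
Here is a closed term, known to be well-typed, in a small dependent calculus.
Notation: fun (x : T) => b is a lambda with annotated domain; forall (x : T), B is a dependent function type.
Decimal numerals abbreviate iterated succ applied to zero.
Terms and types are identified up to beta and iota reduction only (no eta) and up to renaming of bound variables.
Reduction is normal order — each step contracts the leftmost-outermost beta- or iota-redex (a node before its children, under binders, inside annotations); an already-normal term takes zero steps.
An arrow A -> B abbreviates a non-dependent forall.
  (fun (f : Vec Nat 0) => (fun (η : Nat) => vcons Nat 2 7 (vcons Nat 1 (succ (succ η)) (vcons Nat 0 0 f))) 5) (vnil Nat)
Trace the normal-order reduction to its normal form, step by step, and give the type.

normal-order reduction:
  (fun (f : Vec Nat 0) => (fun (η : Nat) => vcons Nat 2 7 (vcons Nat 1 (succ (succ η)) (vcons Nat 0 0 f))) 5) (vnil Nat)
  ~> (fun (f : Nat) => vcons Nat 2 7 (vcons Nat 1 (succ (succ f)) (vcons Nat 0 0 (vnil Nat)))) 5
  ~> vcons Nat 2 7 (vcons Nat 1 7 (vcons Nat 0 0 (vnil Nat)))
type:
  Vec Nat 3


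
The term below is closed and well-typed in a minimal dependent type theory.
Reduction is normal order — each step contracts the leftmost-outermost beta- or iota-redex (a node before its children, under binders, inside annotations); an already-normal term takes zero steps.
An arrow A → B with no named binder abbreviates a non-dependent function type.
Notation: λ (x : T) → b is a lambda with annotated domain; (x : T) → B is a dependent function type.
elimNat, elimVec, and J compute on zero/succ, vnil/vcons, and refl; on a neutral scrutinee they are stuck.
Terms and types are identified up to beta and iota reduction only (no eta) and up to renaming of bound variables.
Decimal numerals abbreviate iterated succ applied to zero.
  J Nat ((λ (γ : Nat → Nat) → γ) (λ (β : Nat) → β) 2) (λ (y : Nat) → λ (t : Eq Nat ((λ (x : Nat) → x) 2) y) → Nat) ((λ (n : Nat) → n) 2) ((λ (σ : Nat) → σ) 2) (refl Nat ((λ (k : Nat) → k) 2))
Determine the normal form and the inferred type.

reduced normal form:
  2
the term's type:
  Nat
observation: the term reaches its normal form after 2 normal-order steps.


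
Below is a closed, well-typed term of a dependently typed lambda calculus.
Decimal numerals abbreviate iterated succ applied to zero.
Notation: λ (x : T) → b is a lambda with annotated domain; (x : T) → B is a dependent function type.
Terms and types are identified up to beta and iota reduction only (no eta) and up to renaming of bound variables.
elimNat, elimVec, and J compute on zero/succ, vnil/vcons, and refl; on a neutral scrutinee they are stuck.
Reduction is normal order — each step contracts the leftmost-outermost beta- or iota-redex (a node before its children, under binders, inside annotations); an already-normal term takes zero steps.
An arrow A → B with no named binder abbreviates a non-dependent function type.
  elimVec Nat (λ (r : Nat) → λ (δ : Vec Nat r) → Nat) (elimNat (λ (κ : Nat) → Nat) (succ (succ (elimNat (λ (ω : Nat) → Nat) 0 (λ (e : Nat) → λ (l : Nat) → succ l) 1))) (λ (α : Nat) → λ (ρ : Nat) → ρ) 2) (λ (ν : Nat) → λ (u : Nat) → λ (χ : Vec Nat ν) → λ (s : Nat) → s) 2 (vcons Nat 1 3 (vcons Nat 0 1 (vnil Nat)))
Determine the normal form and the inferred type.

normal form:
  3
inferred type:
  Nat


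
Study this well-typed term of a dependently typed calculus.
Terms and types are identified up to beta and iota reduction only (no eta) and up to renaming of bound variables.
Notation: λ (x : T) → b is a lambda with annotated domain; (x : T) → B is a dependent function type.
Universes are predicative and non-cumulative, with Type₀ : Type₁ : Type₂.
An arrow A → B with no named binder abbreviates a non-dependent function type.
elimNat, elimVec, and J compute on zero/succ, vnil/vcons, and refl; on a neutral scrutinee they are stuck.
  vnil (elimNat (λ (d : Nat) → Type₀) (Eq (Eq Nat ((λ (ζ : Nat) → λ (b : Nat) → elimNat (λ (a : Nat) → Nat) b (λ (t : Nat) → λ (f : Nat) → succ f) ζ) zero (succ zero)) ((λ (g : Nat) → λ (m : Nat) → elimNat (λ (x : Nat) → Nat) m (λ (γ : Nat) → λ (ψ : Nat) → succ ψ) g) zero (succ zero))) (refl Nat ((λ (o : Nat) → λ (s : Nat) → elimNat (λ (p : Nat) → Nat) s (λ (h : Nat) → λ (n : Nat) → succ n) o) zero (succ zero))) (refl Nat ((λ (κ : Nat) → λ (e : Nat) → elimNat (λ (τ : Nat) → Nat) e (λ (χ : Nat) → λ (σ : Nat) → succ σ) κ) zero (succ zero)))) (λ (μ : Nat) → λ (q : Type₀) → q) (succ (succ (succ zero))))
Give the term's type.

the term's type:
  Vec (Eq (Eq Nat (succ zero) (succ zero)) (refl Nat (succ zero)) (refl Nat (succ zero))) zero


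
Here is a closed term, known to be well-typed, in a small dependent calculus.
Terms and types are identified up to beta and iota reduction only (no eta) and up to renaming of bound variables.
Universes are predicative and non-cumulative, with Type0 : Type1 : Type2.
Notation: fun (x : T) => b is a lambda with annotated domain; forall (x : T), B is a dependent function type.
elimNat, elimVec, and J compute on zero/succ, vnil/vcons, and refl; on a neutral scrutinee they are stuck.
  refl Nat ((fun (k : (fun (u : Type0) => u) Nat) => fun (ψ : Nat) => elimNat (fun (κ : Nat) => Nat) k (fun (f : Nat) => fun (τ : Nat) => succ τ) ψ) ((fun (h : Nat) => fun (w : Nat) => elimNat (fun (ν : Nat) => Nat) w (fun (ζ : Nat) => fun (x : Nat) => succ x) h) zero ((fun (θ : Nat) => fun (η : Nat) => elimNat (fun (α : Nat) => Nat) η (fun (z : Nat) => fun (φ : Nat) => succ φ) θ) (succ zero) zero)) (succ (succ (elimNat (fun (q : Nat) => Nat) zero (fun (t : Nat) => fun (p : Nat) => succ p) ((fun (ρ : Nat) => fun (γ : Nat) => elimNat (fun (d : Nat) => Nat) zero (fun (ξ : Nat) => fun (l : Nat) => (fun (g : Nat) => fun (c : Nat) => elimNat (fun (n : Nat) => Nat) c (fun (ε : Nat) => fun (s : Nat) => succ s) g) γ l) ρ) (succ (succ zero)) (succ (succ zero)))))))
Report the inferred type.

type:
  Eq Nat (succ (succ (succ (succ (succ (succ (succ zero))))))) (succ (succ (succ (succ (succ (succ (succ zero)))))))


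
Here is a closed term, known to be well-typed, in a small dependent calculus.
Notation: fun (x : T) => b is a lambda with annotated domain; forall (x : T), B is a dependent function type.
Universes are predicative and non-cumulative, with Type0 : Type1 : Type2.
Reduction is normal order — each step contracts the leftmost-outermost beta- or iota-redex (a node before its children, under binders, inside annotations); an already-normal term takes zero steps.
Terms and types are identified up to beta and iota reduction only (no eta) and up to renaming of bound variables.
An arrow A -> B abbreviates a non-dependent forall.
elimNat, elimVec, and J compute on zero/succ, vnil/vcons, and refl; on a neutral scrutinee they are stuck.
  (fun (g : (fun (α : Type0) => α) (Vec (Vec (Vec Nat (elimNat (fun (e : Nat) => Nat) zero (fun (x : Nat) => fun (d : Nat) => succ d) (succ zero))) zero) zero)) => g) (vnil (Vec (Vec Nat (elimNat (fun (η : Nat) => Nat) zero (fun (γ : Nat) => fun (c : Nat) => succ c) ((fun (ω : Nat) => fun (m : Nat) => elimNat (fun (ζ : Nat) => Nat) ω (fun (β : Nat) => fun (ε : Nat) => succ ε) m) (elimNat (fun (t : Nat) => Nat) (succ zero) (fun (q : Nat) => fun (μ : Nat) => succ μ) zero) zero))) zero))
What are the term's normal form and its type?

reduced normal form:
  vnil (Vec (Vec Nat (succ zero)) zero)
type:
  Vec (Vec (Vec Nat (succ zero)) zero) zero
observation: the leftmost-outermost redex is a beta-redex, and normalization takes 9 steps.


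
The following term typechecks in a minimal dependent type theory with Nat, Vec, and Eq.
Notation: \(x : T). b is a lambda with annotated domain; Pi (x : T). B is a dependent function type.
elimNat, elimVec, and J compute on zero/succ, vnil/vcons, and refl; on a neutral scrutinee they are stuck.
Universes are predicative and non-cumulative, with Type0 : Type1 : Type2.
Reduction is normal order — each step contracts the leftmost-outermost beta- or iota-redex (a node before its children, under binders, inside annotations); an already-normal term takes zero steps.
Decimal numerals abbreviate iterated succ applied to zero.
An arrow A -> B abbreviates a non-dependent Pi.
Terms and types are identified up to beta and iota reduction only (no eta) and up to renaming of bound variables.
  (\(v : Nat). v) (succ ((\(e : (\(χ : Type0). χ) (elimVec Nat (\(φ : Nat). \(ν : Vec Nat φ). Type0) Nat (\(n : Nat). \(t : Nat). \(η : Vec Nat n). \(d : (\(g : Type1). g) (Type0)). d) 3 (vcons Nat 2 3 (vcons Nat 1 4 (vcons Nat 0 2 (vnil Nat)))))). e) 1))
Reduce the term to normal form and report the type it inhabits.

resulting normal form:
  2
inferred type:
  Nat


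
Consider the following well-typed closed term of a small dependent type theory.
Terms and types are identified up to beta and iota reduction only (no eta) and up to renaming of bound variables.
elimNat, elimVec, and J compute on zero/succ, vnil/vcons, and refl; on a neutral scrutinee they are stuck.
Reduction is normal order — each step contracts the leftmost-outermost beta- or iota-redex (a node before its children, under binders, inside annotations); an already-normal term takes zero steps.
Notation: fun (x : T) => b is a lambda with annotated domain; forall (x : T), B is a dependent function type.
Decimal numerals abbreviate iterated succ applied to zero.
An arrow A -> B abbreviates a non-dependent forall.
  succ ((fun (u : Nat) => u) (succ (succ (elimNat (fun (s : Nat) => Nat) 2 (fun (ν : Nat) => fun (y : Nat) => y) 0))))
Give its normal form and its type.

normal form:
  5
the term's type:
  Nat
observation: the term reaches its normal form after 2 normal-order steps.
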